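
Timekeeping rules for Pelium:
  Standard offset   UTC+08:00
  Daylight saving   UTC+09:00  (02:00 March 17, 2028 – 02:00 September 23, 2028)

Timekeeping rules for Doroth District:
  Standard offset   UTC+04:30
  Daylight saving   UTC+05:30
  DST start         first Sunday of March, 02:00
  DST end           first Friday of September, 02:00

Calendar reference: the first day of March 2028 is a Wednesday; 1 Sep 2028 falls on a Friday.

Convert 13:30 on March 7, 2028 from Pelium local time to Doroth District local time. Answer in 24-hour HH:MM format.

11:00

Daylight saving runs 17 March – 23 September; March 7, 2028 is outside that window, so Pelium is on standard time at UTC+08:00.
13:30 Pelium − 8h = 05:30 UTC.
1 March 2028 is a Wednesday, so the first Sunday is March 5.
1 September 2028 is a Friday, so the first Friday is September 1.
At the standard offset (UTC+04:30), 05:30 UTC + 4h30m = 10:00 Doroth District standard time.
The standard-time date in Doroth District, March 7, 2028, falls between 5 March and 1 September, so daylight saving is in effect and Doroth District is at UTC+05:30.
05:30 UTC + 5h30m = 11:00 Doroth District.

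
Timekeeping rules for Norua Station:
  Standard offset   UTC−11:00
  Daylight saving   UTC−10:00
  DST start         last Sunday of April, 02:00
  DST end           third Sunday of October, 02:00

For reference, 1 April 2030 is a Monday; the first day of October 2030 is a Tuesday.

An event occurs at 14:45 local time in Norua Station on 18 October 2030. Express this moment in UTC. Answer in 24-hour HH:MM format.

1 April 2030 is a Monday, so Sundays fall on 7, 14, 21, 28; the last is April 28.
1 October 2030 is a Tuesday, so the first Sunday is October 6 and the third is October 20.
18 October 2030 falls between 28 April and 20 October, so daylight saving is in effect and Norua Station is at UTC−10:00.
14:45 local + 10h = 00:45 UTC (rolling into the next day, 19 October 2030).

00:45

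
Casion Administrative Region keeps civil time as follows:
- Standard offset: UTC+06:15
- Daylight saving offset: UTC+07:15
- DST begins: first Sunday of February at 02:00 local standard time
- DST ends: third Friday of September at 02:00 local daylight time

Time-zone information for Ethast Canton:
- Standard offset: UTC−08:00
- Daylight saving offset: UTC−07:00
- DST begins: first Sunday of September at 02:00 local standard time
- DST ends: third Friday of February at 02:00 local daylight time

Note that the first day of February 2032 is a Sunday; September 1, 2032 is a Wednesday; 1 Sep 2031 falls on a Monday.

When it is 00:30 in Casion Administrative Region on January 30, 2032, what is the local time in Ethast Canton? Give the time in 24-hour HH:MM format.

11:15

1 February 2032 is a Sunday, so the first Sunday is February 1.
1 September 2032 is a Wednesday, so the first Friday is September 3 and the third is September 17.
January 30, 2032 does not fall between 1 February and 17 September, so daylight saving is not in effect and Casion Administrative Region is at UTC+06:15.
00:30 Casion Administrative Region − 6h15m = 18:15 UTC (rolling into the previous day, 29 January 2032).
1 September 2031 is a Monday, so the first Sunday is September 7.
1 February 2032 is a Sunday, so the first Friday is February 6 and the third is February 20.
At the standard offset (UTC−08:00), 18:15 UTC − 8h = 10:15 Ethast Canton standard time.
Daylight saving runs 7 September 2031 – 20 February 2032; the standard-time date in Ethast Canton, January 29, 2032, is inside that window, so Ethast Canton is at UTC−07:00.
18:15 UTC − 7h = 11:15 Ethast Canton.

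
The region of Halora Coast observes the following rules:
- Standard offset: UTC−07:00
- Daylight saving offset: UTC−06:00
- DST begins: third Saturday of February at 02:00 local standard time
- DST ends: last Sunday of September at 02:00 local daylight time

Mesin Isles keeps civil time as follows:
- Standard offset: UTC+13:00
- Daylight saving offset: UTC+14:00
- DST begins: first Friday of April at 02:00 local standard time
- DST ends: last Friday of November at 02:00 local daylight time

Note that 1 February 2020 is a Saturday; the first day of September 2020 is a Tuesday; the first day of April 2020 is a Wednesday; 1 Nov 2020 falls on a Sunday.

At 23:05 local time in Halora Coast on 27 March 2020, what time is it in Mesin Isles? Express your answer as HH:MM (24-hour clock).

1 February 2020 is a Saturday, so the first Saturday is February 1 and the third is February 15.
1 September 2020 is a Tuesday, so Sundays fall on 6, 13, 20, 27; the last is September 27.
27 March 2020 falls between 15 February and 27 September, so daylight saving is in effect and Halora Coast is at UTC−06:00.
23:05 Halora Coast + 6h = 05:05 UTC (rolling into the next day, 28 March 2020).
1 April 2020 is a Wednesday, so the first Friday is April 3.
1 November 2020 is a Sunday, so Fridays fall on 6, 13, 20, 27; the last is November 27.
At the standard offset (UTC+13:00), 05:05 UTC + 13h = 18:05 Mesin Isles standard time.
The standard-time date in Mesin Isles, 28 March 2020, does not fall between 3 April and 27 November, so daylight saving is not in effect and Mesin Isles is at UTC+13:00.
05:05 UTC + 13h = 18:05 Mesin Isles.

18:05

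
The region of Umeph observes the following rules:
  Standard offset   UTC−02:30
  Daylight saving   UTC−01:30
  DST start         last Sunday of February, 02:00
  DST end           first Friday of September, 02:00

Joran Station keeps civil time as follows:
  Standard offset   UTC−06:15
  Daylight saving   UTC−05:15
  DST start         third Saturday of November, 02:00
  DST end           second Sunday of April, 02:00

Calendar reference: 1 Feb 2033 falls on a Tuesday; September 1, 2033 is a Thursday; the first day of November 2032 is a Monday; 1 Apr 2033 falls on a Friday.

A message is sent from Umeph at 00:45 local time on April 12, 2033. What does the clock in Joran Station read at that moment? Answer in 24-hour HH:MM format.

20:00

1 February 2033 is a Tuesday, so Sundays fall on 6, 13, 20, 27; the last is February 27.
1 September 2033 is a Thursday, so the first Friday is September 2.
April 12, 2033 lies within the daylight-saving period (27 February – 2 September), so Umeph is on daylight time, UTC−01:30.
00:45 Umeph + 1h30m = 02:15 UTC.
1 November 2032 is a Monday, so the first Saturday is November 6 and the third is November 20.
1 April 2033 is a Friday, so the first Sunday is April 3 and the second is April 10.
At the standard offset (UTC−06:15), 02:15 UTC − 6h15m = 20:00 Joran Station standard time (rolling into the previous day, 11 April 2033).
The standard-time date in Joran Station, April 11, 2033, does not fall between 20 November 2032 and 10 April 2033, so daylight saving is not in effect and Joran Station is at UTC−06:15.
02:15 UTC − 6h15m = 20:00 Joran Station (rolling into the previous day, 11 April 2033).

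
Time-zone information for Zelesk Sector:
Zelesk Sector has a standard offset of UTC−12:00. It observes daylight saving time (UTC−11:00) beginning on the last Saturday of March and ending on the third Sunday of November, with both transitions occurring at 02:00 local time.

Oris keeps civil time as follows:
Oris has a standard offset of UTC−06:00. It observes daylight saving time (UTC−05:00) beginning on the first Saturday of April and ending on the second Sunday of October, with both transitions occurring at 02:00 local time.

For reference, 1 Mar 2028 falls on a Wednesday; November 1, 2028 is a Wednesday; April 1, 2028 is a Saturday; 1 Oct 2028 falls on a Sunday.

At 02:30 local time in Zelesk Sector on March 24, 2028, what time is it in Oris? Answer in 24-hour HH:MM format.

1 March 2028 is a Wednesday, so Saturdays fall on 4, 11, 18, 25; the last is March 25.
1 November 2028 is a Wednesday, so the first Sunday is November 5 and the third is November 19.
Daylight saving runs 25 March – 19 November; March 24, 2028 is outside that window, so Zelesk Sector is on standard time at UTC−12:00.
02:30 Zelesk Sector + 12h = 14:30 UTC.
1 April 2028 is a Saturday, so the first Saturday is April 1.
1 October 2028 is a Sunday, so the first Sunday is October 1 and the second is October 8.
At the standard offset (UTC−06:00), 14:30 UTC − 6h = 08:30 Oris standard time.
The standard-time date in Oris, March 24, 2028, does not fall between 1 April and 8 October, so daylight saving is not in effect and Oris is at UTC−06:00.
14:30 UTC − 6h = 08:30 Oris.

08:30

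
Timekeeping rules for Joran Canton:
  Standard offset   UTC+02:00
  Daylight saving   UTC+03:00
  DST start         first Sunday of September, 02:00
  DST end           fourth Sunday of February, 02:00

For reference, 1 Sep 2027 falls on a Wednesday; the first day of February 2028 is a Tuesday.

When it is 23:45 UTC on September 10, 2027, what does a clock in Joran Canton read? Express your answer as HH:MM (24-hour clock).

1 September 2027 is a Wednesday, so the first Sunday is September 5.
1 February 2028 is a Tuesday, so the first Sunday is February 6 and the fourth is February 27.
At the standard offset (UTC+02:00), 23:45 UTC + 2h = 01:45 Joran Canton standard time (rolling into the next day, 11 September 2027).
Daylight saving runs 5 September 2027 – 27 February 2028; the standard-time date in Joran Canton, September 11, 2027, is inside that window, so Joran Canton is at UTC+03:00.
23:45 UTC + 3h = 02:45 local (rolling into the next day, 11 September 2027).

02:45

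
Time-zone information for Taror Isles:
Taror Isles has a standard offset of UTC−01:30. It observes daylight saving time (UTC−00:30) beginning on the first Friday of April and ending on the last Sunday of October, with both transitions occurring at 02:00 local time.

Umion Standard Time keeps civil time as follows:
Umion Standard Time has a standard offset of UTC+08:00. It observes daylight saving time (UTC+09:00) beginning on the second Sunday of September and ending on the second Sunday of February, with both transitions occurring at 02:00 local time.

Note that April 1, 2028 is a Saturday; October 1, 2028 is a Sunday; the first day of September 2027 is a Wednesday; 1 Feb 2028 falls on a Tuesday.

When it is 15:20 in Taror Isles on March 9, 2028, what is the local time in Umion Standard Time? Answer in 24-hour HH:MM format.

00:50

1 April 2028 is a Saturday, so the first Friday is April 7.
1 October 2028 is a Sunday, so Sundays fall on 1, 8, 15, 22, 29; the last is October 29.
March 9, 2028 is outside the daylight-saving period (7 April – 29 October), so Taror Isles is on standard time, UTC−01:30.
15:20 Taror Isles + 1h30m = 16:50 UTC.
1 September 2027 is a Wednesday, so the first Sunday is September 5 and the second is September 12.
1 February 2028 is a Tuesday, so the first Sunday is February 6 and the second is February 13.
At the standard offset (UTC+08:00), 16:50 UTC + 8h = 00:50 Umion Standard Time standard time (rolling into the next day, 10 March 2028).
Daylight saving runs 12 September 2027 – 13 February 2028; the standard-time date in Umion Standard Time, March 10, 2028, is outside that window, so Umion Standard Time is on standard time at UTC+08:00.
16:50 UTC + 8h = 00:50 Umion Standard Time (rolling into the next day, 10 March 2028).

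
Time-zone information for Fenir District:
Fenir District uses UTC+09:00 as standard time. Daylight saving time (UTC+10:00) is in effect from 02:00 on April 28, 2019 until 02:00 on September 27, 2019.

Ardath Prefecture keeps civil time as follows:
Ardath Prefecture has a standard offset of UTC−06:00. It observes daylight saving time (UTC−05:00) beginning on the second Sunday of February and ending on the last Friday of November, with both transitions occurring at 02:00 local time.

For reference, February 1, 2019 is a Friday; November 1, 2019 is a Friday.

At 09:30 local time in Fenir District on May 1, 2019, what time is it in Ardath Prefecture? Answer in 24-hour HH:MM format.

May 1, 2019 lies within the daylight-saving period (28 April – 27 September), so Fenir District is on daylight time, UTC+10:00.
09:30 Fenir District − 10h = 23:30 UTC (rolling into the previous day, 30 April 2019).
1 February 2019 is a Friday, so the first Sunday is February 3 and the second is February 10.
1 November 2019 is a Friday, so Fridays fall on 1, 8, 15, 22, 29; the last is November 29.
At the standard offset (UTC−06:00), 23:30 UTC − 6h = 17:30 Ardath Prefecture standard time.
The standard-time date in Ardath Prefecture, April 30, 2019, falls between 10 February and 29 November, so daylight saving is in effect and Ardath Prefecture is at UTC−05:00.
23:30 UTC − 5h = 18:30 Ardath Prefecture.

18:30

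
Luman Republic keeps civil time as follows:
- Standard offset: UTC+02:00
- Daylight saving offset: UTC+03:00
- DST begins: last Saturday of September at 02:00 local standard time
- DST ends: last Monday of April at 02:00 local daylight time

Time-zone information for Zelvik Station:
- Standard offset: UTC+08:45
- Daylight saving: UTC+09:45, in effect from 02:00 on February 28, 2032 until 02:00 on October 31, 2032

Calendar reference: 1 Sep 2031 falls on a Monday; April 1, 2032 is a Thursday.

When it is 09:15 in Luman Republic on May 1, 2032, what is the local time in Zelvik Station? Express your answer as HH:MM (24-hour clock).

1 September 2031 is a Monday, so Saturdays fall on 6, 13, 20, 27; the last is September 27.
1 April 2032 is a Thursday, so Mondays fall on 5, 12, 19, 26; the last is April 26.
May 1, 2032 is outside the daylight-saving period (27 September 2031 – 26 April 2032), so Luman Republic is on standard time, UTC+02:00.
09:15 Luman Republic − 2h = 07:15 UTC.
At the standard offset (UTC+08:45), 07:15 UTC + 8h45m = 16:00 Zelvik Station standard time.
Daylight saving runs 28 February – 31 October; the standard-time date in Zelvik Station, May 1, 2032, is inside that window, so Zelvik Station is at UTC+09:45.
07:15 UTC + 9h45m = 17:00 Zelvik Station.

17:00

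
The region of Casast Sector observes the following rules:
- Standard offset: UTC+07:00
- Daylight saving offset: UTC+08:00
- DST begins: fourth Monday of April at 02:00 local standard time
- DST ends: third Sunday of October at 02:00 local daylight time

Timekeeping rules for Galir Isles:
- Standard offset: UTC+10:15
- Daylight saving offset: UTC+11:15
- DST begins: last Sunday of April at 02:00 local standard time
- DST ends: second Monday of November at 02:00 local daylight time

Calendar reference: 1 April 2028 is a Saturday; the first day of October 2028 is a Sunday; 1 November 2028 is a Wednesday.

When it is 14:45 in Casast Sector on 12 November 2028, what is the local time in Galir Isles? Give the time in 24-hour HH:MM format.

1 April 2028 is a Saturday, so the first Monday is April 3 and the fourth is April 24.
1 October 2028 is a Sunday, so the first Sunday is October 1 and the third is October 15.
12 November 2028 does not fall between 24 April and 15 October, so daylight saving is not in effect and Casast Sector is at UTC+07:00.
14:45 Casast Sector − 7h = 07:45 UTC.
1 April 2028 is a Saturday, so Sundays fall on 2, 9, 16, 23, 30; the last is April 30.
1 November 2028 is a Wednesday, so the first Monday is November 6 and the second is November 13.
At the standard offset (UTC+10:15), 07:45 UTC + 10h15m = 18:00 Galir Isles standard time.
Daylight saving runs 30 April – 13 November; the standard-time date in Galir Isles, 12 November 2028, is inside that window, so Galir Isles is at UTC+11:15.
07:45 UTC + 11h15m = 19:00 Galir Isles.

19:00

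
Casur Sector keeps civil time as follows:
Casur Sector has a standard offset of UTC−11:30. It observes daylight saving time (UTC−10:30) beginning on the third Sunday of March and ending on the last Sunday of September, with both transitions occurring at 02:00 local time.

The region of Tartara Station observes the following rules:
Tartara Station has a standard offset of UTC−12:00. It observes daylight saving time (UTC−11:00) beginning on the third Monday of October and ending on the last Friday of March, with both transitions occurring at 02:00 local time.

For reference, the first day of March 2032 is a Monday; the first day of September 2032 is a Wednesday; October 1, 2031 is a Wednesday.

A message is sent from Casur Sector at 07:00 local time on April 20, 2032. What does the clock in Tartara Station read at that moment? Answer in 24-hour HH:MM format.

1 March 2032 is a Monday, so the first Sunday is March 7 and the third is March 21.
1 September 2032 is a Wednesday, so Sundays fall on 5, 12, 19, 26; the last is September 26.
Daylight saving runs 21 March – 26 September; April 20, 2032 is inside that window, so Casur Sector is at UTC−10:30.
07:00 Casur Sector + 10h30m = 17:30 UTC.
1 October 2031 is a Wednesday, so the first Monday is October 6 and the third is October 20.
1 March 2032 is a Monday, so Fridays fall on 5, 12, 19, 26; the last is March 26.
At the standard offset (UTC−12:00), 17:30 UTC − 12h = 05:30 Tartara Station standard time.
The standard-time date in Tartara Station, April 20, 2032, does not fall between 20 October 2031 and 26 March 2032, so daylight saving is not in effect and Tartara Station is at UTC−12:00.
17:30 UTC − 12h = 05:30 Tartara Station.

05:30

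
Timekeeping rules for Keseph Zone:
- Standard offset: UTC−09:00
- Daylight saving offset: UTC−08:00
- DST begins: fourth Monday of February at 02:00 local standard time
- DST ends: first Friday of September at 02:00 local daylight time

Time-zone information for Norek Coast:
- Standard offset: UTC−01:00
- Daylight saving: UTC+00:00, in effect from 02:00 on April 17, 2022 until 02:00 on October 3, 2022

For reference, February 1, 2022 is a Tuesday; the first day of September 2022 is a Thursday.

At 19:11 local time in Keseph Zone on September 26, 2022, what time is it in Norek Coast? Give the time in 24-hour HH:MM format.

04:11

1 February 2022 is a Tuesday, so the first Monday is February 7 and the fourth is February 28.
1 September 2022 is a Thursday, so the first Friday is September 2.
September 26, 2022 is outside the daylight-saving period (28 February – 2 September), so Keseph Zone is on standard time, UTC−09:00.
19:11 Keseph Zone + 9h = 04:11 UTC (rolling into the next day, 27 September 2022).
At the standard offset (UTC−01:00), 04:11 UTC − 1h = 03:11 Norek Coast standard time.
The standard-time date in Norek Coast, September 27, 2022, falls between 17 April and 3 October, so daylight saving is in effect and Norek Coast is at UTC+00:00.
04:11 UTC + 0h = 04:11 Norek Coast.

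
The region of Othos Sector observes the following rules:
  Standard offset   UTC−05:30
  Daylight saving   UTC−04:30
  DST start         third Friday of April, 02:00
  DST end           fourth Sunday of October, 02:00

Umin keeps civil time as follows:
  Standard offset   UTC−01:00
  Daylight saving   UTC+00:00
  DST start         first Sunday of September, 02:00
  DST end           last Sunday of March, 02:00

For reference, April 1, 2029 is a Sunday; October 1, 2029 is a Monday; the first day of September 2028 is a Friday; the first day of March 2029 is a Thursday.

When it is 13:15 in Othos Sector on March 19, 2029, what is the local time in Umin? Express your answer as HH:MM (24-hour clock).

18:45

1 April 2029 is a Sunday, so the first Friday is April 6 and the third is April 20.
1 October 2029 is a Monday, so the first Sunday is October 7 and the fourth is October 28.
Daylight saving runs 20 April – 28 October; March 19, 2029 is outside that window, so Othos Sector is on standard time at UTC−05:30.
13:15 Othos Sector + 5h30m = 18:45 UTC.
1 September 2028 is a Friday, so the first Sunday is September 3.
1 March 2029 is a Thursday, so Sundays fall on 4, 11, 18, 25; the last is March 25.
At the standard offset (UTC−01:00), 18:45 UTC − 1h = 17:45 Umin standard time.
The standard-time date in Umin, March 19, 2029, lies within the daylight-saving period (3 September 2028 – 25 March 2029), so Umin is on daylight time, UTC+00:00.
18:45 UTC + 0h = 18:45 Umin.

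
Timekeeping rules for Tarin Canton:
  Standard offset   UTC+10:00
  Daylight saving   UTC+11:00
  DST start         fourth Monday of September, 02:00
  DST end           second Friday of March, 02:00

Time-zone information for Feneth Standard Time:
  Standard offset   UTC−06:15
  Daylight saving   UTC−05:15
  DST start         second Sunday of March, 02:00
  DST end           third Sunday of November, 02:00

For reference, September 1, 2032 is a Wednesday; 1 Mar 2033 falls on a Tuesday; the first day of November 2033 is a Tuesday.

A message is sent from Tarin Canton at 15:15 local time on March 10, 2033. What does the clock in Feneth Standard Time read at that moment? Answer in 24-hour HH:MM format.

1 September 2032 is a Wednesday, so the first Monday is September 6 and the fourth is September 27.
1 March 2033 is a Tuesday, so the first Friday is March 4 and the second is March 11.
March 10, 2033 lies within the daylight-saving period (27 September 2032 – 11 March 2033), so Tarin Canton is on daylight time, UTC+11:00.
15:15 Tarin Canton − 11h = 04:15 UTC.
1 March 2033 is a Tuesday, so the first Sunday is March 6 and the second is March 13.
1 November 2033 is a Tuesday, so the first Sunday is November 6 and the third is November 20.
At the standard offset (UTC−06:15), 04:15 UTC − 6h15m = 22:00 Feneth Standard Time standard time (rolling into the previous day, 9 March 2033).
The standard-time date in Feneth Standard Time, March 9, 2033, is outside the daylight-saving period (13 March – 20 November), so Feneth Standard Time is on standard time, UTC−06:15.
04:15 UTC − 6h15m = 22:00 Feneth Standard Time (rolling into the previous day, 9 March 2033).

22:00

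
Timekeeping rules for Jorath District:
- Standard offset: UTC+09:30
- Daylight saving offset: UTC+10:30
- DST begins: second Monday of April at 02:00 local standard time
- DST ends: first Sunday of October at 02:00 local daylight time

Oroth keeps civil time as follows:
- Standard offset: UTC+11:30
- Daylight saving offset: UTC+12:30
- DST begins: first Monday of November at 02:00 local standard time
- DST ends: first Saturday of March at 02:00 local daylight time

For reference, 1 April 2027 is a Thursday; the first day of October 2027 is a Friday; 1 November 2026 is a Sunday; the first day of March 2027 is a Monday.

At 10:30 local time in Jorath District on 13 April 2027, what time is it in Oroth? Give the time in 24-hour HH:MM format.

1 April 2027 is a Thursday, so the first Monday is April 5 and the second is April 12.
1 October 2027 is a Friday, so the first Sunday is October 3.
Daylight saving runs 12 April – 3 October; 13 April 2027 is inside that window, so Jorath District is at UTC+10:30.
10:30 Jorath District − 10h30m = 00:00 UTC.
1 November 2026 is a Sunday, so the first Monday is November 2.
1 March 2027 is a Monday, so the first Saturday is March 6.
At the standard offset (UTC+11:30), 00:00 UTC + 11h30m = 11:30 Oroth standard time.
The standard-time date in Oroth, 13 April 2027, is outside the daylight-saving period (2 November 2026 – 6 March 2027), so Oroth is on standard time, UTC+11:30.
00:00 UTC + 11h30m = 11:30 Oroth.

11:30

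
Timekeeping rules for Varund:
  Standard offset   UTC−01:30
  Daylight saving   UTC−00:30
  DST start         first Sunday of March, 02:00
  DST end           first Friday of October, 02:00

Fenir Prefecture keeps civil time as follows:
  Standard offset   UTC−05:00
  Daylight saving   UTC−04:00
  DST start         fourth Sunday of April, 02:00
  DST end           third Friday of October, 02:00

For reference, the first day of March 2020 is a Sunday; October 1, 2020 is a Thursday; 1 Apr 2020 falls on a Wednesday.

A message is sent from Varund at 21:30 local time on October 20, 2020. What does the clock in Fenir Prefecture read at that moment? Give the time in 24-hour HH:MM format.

18:00

1 March 2020 is a Sunday, so the first Sunday is March 1.
1 October 2020 is a Thursday, so the first Friday is October 2.
October 20, 2020 is outside the daylight-saving period (1 March – 2 October), so Varund is on standard time, UTC−01:30.
21:30 Varund + 1h30m = 23:00 UTC.
1 April 2020 is a Wednesday, so the first Sunday is April 5 and the fourth is April 26.
1 October 2020 is a Thursday, so the first Friday is October 2 and the third is October 16.
At the standard offset (UTC−05:00), 23:00 UTC − 5h = 18:00 Fenir Prefecture standard time.
The standard-time date in Fenir Prefecture, October 20, 2020, does not fall between 26 April and 16 October, so daylight saving is not in effect and Fenir Prefecture is at UTC−05:00.
23:00 UTC − 5h = 18:00 Fenir Prefecture.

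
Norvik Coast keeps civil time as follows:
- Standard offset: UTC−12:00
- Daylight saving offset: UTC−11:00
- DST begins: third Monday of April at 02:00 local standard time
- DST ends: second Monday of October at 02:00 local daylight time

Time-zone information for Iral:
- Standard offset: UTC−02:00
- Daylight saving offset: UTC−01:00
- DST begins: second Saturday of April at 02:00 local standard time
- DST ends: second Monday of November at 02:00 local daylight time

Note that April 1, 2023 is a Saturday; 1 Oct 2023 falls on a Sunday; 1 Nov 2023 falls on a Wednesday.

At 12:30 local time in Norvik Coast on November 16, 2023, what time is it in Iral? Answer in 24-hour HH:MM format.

22:30

1 April 2023 is a Saturday, so the first Monday is April 3 and the third is April 17.
1 October 2023 is a Sunday, so the first Monday is October 2 and the second is October 9.
Daylight saving runs 17 April – 9 October; November 16, 2023 is outside that window, so Norvik Coast is on standard time at UTC−12:00.
12:30 Norvik Coast + 12h = 00:30 UTC (rolling into the next day, 17 November 2023).
1 April 2023 is a Saturday, so the first Saturday is April 1 and the second is April 8.
1 November 2023 is a Wednesday, so the first Monday is November 6 and the second is November 13.
At the standard offset (UTC−02:00), 00:30 UTC − 2h = 22:30 Iral standard time (rolling into the previous day, 16 November 2023).
Daylight saving runs 8 April – 13 November; the standard-time date in Iral, November 16, 2023, is outside that window, so Iral is on standard time at UTC−02:00.
00:30 UTC − 2h = 22:30 Iral (rolling into the previous day, 16 November 2023).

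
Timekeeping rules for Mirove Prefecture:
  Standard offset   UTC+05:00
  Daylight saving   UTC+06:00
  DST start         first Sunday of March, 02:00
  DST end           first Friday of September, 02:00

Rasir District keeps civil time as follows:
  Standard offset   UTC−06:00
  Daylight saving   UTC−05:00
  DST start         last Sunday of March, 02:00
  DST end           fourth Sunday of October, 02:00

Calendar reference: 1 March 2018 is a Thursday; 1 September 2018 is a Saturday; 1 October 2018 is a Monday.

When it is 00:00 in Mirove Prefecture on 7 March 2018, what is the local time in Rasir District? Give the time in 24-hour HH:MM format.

1 March 2018 is a Thursday, so the first Sunday is March 4.
1 September 2018 is a Saturday, so the first Friday is September 7.
7 March 2018 lies within the daylight-saving period (4 March – 7 September), so Mirove Prefecture is on daylight time, UTC+06:00.
00:00 Mirove Prefecture − 6h = 18:00 UTC (rolling into the previous day, 6 March 2018).
1 March 2018 is a Thursday, so Sundays fall on 4, 11, 18, 25; the last is March 25.
1 October 2018 is a Monday, so the first Sunday is October 7 and the fourth is October 28.
At the standard offset (UTC−06:00), 18:00 UTC − 6h = 12:00 Rasir District standard time.
The standard-time date in Rasir District, 6 March 2018, does not fall between 25 March and 28 October, so daylight saving is not in effect and Rasir District is at UTC−06:00.
18:00 UTC − 6h = 12:00 Rasir District.

12:00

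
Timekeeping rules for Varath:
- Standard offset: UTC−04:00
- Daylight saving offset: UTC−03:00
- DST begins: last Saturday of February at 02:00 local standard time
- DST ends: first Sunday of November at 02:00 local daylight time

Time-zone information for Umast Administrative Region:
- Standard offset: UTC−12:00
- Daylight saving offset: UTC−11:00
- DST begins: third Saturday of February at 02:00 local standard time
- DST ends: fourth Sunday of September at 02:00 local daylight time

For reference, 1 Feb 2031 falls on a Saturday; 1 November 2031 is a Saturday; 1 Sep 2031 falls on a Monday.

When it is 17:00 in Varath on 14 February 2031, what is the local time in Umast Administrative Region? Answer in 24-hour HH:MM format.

1 February 2031 is a Saturday, so Saturdays fall on 1, 8, 15, 22; the last is February 22.
1 November 2031 is a Saturday, so the first Sunday is November 2.
14 February 2031 is outside the daylight-saving period (22 February – 2 November), so Varath is on standard time, UTC−04:00.
17:00 Varath + 4h = 21:00 UTC.
1 February 2031 is a Saturday, so the first Saturday is February 1 and the third is February 15.
1 September 2031 is a Monday, so the first Sunday is September 7 and the fourth is September 28.
At the standard offset (UTC−12:00), 21:00 UTC − 12h = 09:00 Umast Administrative Region standard time.
Daylight saving runs 15 February – 28 September; the standard-time date in Umast Administrative Region, 14 February 2031, is outside that window, so Umast Administrative Region is on standard time at UTC−12:00.
21:00 UTC − 12h = 09:00 Umast Administrative Region.

09:00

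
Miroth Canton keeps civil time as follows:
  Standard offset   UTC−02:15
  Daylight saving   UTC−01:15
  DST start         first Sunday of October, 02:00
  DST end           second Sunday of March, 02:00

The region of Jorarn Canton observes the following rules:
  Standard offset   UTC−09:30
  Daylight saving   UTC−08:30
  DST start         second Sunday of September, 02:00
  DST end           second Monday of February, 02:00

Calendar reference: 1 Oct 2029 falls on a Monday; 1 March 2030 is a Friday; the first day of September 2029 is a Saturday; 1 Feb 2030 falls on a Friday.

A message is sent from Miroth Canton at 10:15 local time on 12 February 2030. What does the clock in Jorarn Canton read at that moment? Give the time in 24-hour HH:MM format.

1 October 2029 is a Monday, so the first Sunday is October 7.
1 March 2030 is a Friday, so the first Sunday is March 3 and the second is March 10.
12 February 2030 falls between 7 October 2029 and 10 March 2030, so daylight saving is in effect and Miroth Canton is at UTC−01:15.
10:15 Miroth Canton + 1h15m = 11:30 UTC.
1 September 2029 is a Saturday, so the first Sunday is September 2 and the second is September 9.
1 February 2030 is a Friday, so the first Monday is February 4 and the second is February 11.
At the standard offset (UTC−09:30), 11:30 UTC − 9h30m = 02:00 Jorarn Canton standard time.
The standard-time date in Jorarn Canton, 12 February 2030, is outside the daylight-saving period (9 September 2029 – 11 February 2030), so Jorarn Canton is on standard time, UTC−09:30.
11:30 UTC − 9h30m = 02:00 Jorarn Canton.

02:00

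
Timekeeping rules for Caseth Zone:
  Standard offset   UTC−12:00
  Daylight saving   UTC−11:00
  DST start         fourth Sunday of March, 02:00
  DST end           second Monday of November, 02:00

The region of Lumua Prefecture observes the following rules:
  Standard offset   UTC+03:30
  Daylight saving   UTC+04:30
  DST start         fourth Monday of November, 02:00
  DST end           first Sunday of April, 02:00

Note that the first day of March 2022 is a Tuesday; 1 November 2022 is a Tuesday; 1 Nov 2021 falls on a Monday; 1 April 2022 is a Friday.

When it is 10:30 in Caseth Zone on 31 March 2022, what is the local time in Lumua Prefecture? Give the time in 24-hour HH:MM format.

1 March 2022 is a Tuesday, so the first Sunday is March 6 and the fourth is March 27.
1 November 2022 is a Tuesday, so the first Monday is November 7 and the second is November 14.
Daylight saving runs 27 March – 14 November; 31 March 2022 is inside that window, so Caseth Zone is at UTC−11:00.
10:30 Caseth Zone + 11h = 21:30 UTC.
1 November 2021 is a Monday, so the first Monday is November 1 and the fourth is November 22.
1 April 2022 is a Friday, so the first Sunday is April 3.
At the standard offset (UTC+03:30), 21:30 UTC + 3h30m = 01:00 Lumua Prefecture standard time (rolling into the next day, 1 April 2022).
Daylight saving runs 22 November 2021 – 3 April 2022; the standard-time date in Lumua Prefecture, 1 April 2022, is inside that window, so Lumua Prefecture is at UTC+04:30.
21:30 UTC + 4h30m = 02:00 Lumua Prefecture (rolling into the next day, 1 April 2022).

02:00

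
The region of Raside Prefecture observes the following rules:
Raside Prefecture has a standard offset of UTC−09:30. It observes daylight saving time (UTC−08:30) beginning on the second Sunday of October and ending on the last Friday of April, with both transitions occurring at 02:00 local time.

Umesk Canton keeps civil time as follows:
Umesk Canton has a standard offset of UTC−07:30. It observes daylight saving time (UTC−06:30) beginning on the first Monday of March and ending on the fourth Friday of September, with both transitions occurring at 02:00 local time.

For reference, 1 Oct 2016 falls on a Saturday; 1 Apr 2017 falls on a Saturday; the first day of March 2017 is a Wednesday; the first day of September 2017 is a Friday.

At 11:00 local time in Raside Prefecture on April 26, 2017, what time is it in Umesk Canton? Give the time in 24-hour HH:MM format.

1 October 2016 is a Saturday, so the first Sunday is October 2 and the second is October 9.
1 April 2017 is a Saturday, so Fridays fall on 7, 14, 21, 28; the last is April 28.
Daylight saving runs 9 October 2016 – 28 April 2017; April 26, 2017 is inside that window, so Raside Prefecture is at UTC−08:30.
11:00 Raside Prefecture + 8h30m = 19:30 UTC.
1 March 2017 is a Wednesday, so the first Monday is March 6.
1 September 2017 is a Friday, so the first Friday is September 1 and the fourth is September 22.
At the standard offset (UTC−07:30), 19:30 UTC − 7h30m = 12:00 Umesk Canton standard time.
The standard-time date in Umesk Canton, April 26, 2017, lies within the daylight-saving period (6 March – 22 September), so Umesk Canton is on daylight time, UTC−06:30.
19:30 UTC − 6h30m = 13:00 Umesk Canton.

13:00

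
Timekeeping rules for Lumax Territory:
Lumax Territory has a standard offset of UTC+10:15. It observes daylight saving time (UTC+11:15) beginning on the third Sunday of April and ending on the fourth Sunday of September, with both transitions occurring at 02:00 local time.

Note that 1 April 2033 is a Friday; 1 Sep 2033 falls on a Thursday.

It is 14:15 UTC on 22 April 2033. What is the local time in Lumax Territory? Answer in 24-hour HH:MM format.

1 April 2033 is a Friday, so the first Sunday is April 3 and the third is April 17.
1 September 2033 is a Thursday, so the first Sunday is September 4 and the fourth is September 25.
At the standard offset (UTC+10:15), 14:15 UTC + 10h15m = 00:30 Lumax Territory standard time (rolling into the next day, 23 April 2033).
The standard-time date in Lumax Territory, 23 April 2033, lies within the daylight-saving period (17 April – 25 September), so Lumax Territory is on daylight time, UTC+11:15.
14:15 UTC + 11h15m = 01:30 local (rolling into the next day, 23 April 2033).

01:30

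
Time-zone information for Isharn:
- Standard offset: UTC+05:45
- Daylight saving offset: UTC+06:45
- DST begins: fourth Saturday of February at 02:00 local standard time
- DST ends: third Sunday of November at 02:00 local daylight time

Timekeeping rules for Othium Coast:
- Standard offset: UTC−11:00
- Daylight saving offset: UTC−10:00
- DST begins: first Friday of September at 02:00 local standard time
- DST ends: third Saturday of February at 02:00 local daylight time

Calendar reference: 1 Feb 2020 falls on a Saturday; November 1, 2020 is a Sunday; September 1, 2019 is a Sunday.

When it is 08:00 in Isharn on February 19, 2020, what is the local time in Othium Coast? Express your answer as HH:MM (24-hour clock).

15:15

1 February 2020 is a Saturday, so the first Saturday is February 1 and the fourth is February 22.
1 November 2020 is a Sunday, so the first Sunday is November 1 and the third is November 15.
Daylight saving runs 22 February – 15 November; February 19, 2020 is outside that window, so Isharn is on standard time at UTC+05:45.
08:00 Isharn − 5h45m = 02:15 UTC.
1 September 2019 is a Sunday, so the first Friday is September 6.
1 February 2020 is a Saturday, so the first Saturday is February 1 and the third is February 15.
At the standard offset (UTC−11:00), 02:15 UTC − 11h = 15:15 Othium Coast standard time (rolling into the previous day, 18 February 2020).
Daylight saving runs 6 September 2019 – 15 February 2020; the standard-time date in Othium Coast, February 18, 2020, is outside that window, so Othium Coast is on standard time at UTC−11:00.
02:15 UTC − 11h = 15:15 Othium Coast (rolling into the previous day, 18 February 2020).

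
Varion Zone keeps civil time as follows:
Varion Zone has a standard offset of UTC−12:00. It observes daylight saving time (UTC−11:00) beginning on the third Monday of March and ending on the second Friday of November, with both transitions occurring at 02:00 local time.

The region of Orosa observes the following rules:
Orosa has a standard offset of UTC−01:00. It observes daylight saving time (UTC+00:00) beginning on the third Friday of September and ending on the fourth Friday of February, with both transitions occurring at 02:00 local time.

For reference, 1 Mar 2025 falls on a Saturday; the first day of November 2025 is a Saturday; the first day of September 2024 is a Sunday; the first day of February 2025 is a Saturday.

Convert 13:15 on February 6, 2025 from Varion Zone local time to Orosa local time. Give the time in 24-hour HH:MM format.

1 March 2025 is a Saturday, so the first Monday is March 3 and the third is March 17.
1 November 2025 is a Saturday, so the first Friday is November 7 and the second is November 14.
February 6, 2025 does not fall between 17 March and 14 November, so daylight saving is not in effect and Varion Zone is at UTC−12:00.
13:15 Varion Zone + 12h = 01:15 UTC (rolling into the next day, 7 February 2025).
1 September 2024 is a Sunday, so the first Friday is September 6 and the third is September 20.
1 February 2025 is a Saturday, so the first Friday is February 7 and the fourth is February 28.
At the standard offset (UTC−01:00), 01:15 UTC − 1h = 00:15 Orosa standard time.
The standard-time date in Orosa, February 7, 2025, lies within the daylight-saving period (20 September 2024 – 28 February 2025), so Orosa is on daylight time, UTC+00:00.
01:15 UTC + 0h = 01:15 Orosa.

01:15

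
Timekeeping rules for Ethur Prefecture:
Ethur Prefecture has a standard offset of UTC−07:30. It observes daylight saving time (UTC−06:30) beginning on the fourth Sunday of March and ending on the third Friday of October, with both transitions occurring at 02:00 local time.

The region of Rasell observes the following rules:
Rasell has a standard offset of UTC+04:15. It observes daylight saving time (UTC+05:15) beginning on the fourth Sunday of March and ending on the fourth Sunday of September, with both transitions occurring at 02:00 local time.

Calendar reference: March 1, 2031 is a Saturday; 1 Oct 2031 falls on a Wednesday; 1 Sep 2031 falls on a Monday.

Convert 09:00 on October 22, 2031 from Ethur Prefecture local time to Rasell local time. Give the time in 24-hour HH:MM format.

1 March 2031 is a Saturday, so the first Sunday is March 2 and the fourth is March 23.
1 October 2031 is a Wednesday, so the first Friday is October 3 and the third is October 17.
Daylight saving runs 23 March – 17 October; October 22, 2031 is outside that window, so Ethur Prefecture is on standard time at UTC−07:30.
09:00 Ethur Prefecture + 7h30m = 16:30 UTC.
1 March 2031 is a Saturday, so the first Sunday is March 2 and the fourth is March 23.
1 September 2031 is a Monday, so the first Sunday is September 7 and the fourth is September 28.
At the standard offset (UTC+04:15), 16:30 UTC + 4h15m = 20:45 Rasell standard time.
The standard-time date in Rasell, October 22, 2031, is outside the daylight-saving period (23 March – 28 September), so Rasell is on standard time, UTC+04:15.
16:30 UTC + 4h15m = 20:45 Rasell.

20:45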